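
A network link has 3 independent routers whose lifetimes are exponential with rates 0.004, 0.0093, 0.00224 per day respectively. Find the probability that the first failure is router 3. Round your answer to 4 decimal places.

The time to first failure is exponential with rate Σλ = 0.004 + 0.0093 + 0.00224 = 0.01554.
P(router 3 first) = λ_3/Σλ = 0.00224/0.01554 ≈ 0.1441.

0.1441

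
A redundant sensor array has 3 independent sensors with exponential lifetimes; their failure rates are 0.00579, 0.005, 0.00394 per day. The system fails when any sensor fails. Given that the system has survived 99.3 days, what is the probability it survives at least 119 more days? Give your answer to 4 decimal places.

0.1733

Time to first failure ~ Exp(Σλ) with Σλ = 0.01473.
By memorylessness, P(T > 99.3+119 | T > 99.3) = P(T > 119) = e^(−0.01473·119) ≈ 0.1733.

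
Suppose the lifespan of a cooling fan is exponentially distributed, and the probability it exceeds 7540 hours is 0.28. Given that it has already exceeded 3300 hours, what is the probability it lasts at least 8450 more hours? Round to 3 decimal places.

From e^(−λ·7540) = 0.28, λ = −ln(0.28)/7540 = 0.000168828.
Memoryless: P(X > 3300+8450 | X > 3300) = P(X > 8450) = e^(−0.000168828·8450) ≈ 0.240.

0.240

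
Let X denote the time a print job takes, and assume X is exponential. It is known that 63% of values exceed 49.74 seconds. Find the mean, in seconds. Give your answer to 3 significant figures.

108

e^(−λ·49.74) = 0.63 ⇒ λ = −ln(0.63)/49.74 = 0.00928901.
Mean = 1/λ = 107.654 seconds.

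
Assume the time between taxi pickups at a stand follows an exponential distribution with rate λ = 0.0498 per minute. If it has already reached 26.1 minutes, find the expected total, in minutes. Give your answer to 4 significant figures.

46.18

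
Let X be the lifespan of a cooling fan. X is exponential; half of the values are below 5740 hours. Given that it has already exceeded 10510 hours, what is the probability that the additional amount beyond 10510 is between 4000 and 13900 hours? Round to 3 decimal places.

0.430

For an exponential, median = ln(2)/λ, so λ = ln 2 / 5740 = 0.000120757 per hour.
Memoryless: the residual past 10510 is again Exp(λ).
P(4000 < residual < 13900) = e^(−λ·4000) − e^(−λ·13900) = 0.61691 − 0.18665 ≈ 0.430.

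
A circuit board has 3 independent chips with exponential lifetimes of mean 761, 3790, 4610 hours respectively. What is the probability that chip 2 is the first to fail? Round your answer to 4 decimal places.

0.1470

Rates: λ_i = 1/mean_i → 0.00131406, 0.000263852, 0.00021692; Σλ = 0.00179483.
P(chip 2 first) = λ_2/Σλ = 0.000263852/0.00179483 ≈ 0.1470.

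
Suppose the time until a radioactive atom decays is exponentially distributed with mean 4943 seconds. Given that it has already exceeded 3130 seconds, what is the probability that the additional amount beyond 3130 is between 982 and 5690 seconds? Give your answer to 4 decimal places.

The rate is λ = 1/4943 = 0.000202306 per second.
Memoryless: the residual past 3130 is again Exp(λ).
P(982 < residual < 5690) = e^(−λ·982) − e^(−λ·5690) = 0.81982 − 0.31628 ≈ 0.5035.

0.5035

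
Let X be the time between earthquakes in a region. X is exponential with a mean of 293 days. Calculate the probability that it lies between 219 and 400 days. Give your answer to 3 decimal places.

The rate is λ = 1/293 = 0.00341297 per day.
P(219 < X < 400) = e^(−λ·219) − e^(−λ·400) = 0.47358 − 0.25533 ≈ 0.218.

0.218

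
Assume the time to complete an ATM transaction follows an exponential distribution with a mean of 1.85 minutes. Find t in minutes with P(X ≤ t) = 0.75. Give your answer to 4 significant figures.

2.565

The rate is λ = 1/1.85 = 0.540541 per minute.
Set 1 − e^(−λt) = 0.75, so t = −ln(0.25)/λ = 1.3863/0.540541 ≈ 2.56464 minutes.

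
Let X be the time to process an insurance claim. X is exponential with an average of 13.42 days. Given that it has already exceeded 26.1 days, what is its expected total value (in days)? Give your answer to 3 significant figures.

39.5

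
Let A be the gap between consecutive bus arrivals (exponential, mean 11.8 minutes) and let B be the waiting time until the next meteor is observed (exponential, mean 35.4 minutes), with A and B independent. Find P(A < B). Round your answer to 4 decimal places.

0.7500

λ_1 = 1/11.8 = 0.0847458, λ_2 = 1/35.4 = 0.0282486.
For independent exponentials, P(A < B) = λ_1/(λ_1+λ_2) = 0.0847458/0.112994 ≈ 0.7500.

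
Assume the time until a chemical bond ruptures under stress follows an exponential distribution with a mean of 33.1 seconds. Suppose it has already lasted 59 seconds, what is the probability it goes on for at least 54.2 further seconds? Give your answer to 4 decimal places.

0.1945

The rate is λ = 1/33.1 = 0.0302115 per second.
The exponential is memoryless, so the remaining time is again Exp(λ): the condition X > 59 is irrelevant.
P(X > 54.2) = e^(−1.6375) ≈ 0.1945.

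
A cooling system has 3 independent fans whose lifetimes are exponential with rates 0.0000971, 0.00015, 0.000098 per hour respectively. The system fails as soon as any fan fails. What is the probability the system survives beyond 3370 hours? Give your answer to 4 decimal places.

0.3126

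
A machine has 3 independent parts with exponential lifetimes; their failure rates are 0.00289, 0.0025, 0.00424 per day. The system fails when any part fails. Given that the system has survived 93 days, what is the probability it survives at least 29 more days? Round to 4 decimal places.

Time to first failure ~ Exp(Σλ) with Σλ = 0.00963.
By memorylessness, P(T > 93+29 | T > 93) = P(T > 29) = e^(−0.00963·29) ≈ 0.7563.

0.7563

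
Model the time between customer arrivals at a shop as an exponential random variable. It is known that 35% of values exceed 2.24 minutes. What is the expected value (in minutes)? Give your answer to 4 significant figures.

2.134

e^(−λ·2.24) = 0.35 ⇒ λ = −ln(0.35)/2.24 = 0.468671.
Mean = 1/λ = 2.13369 minutes.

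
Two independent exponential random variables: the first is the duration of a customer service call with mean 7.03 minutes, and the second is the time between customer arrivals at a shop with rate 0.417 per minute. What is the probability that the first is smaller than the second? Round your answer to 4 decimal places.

0.2544

λ_1 = 1/7.03 = 0.142248, λ_2 = 0.417.
For independent exponentials, P(the first < the second) = λ_1/(λ_1+λ_2) = 0.142248/0.559248 ≈ 0.2544.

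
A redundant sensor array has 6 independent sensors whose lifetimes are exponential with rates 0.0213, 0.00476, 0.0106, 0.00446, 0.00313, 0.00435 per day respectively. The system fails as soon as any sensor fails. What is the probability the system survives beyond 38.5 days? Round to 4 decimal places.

The time to first failure is exponential with rate Σλ = 0.0213 + 0.00476 + 0.0106 + 0.00446 + 0.00313 + 0.00435 = 0.0486.
P(min > 38.5) = e^(−0.0486·38.5) = e^(−1.8711) ≈ 0.1540.

0.1540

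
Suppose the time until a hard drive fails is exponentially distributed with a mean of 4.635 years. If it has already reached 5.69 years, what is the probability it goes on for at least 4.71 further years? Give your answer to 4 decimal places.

The rate is λ = 1/4.635 = 0.21575 per year.
P(X > s+t | X > s) = e^(−λ(s+t))/e^(−λs) = e^(−λt), independent of s = 5.69.
P(X > 4.71) = e^(−1.0162) ≈ 0.3620.

0.3620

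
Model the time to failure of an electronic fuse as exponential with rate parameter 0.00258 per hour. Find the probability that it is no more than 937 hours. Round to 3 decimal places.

0.911

P(X ≤ 937) = 1 − e^(−λ·937) = 1 − e^(−2.4175) ≈ 0.911.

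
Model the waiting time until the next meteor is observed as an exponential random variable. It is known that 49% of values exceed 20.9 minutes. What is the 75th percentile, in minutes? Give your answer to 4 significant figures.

e^(−λ·20.9) = 0.49 ⇒ λ = −ln(0.49)/20.9 = 0.0341316.
75th percentile: 1 − e^(−λt) = 0.75, t = −ln(0.25)/λ = 40.6162 minutes.

40.62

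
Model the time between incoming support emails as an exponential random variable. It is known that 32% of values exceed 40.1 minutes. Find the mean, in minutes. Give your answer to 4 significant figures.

e^(−λ·40.1) = 0.32 ⇒ λ = −ln(0.32)/40.1 = 0.0284148.
Mean = 1/λ = 35.1929 minutes.

35.19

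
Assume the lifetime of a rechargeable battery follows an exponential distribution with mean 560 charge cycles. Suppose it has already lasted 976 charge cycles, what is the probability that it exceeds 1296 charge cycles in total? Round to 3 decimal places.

The rate is λ = 1/560 = 0.00178571 per charge cycle.
The exponential is memoryless, so the remaining time is again Exp(λ): the condition X > 976 is irrelevant.
P(X > 320) = e^(−0.57143) ≈ 0.565.

0.565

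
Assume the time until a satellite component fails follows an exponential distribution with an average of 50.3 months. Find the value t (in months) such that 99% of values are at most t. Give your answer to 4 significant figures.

The rate is λ = 1/50.3 = 0.0198807 per month.
Set 1 − e^(−λt) = 0.99, so t = −ln(0.01)/λ = 4.6052/0.0198807 ≈ 231.64 months.

231.6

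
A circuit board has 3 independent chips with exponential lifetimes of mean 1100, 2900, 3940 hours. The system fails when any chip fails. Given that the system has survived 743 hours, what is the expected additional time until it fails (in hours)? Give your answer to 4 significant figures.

663.3

First-failure rate Σλ = 1/1100 + 1/2900 + 1/3940 = 0.00150773.
By memorylessness the expected residual is 1/Σλ = 663.251 hours, regardless of the 743 already elapsed.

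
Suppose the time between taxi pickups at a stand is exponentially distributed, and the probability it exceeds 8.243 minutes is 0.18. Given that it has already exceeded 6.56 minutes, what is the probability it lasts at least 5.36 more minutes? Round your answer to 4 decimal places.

0.3279

From e^(−λ·8.243) = 0.18, λ = −ln(0.18)/8.243 = 0.208031.
Memoryless: P(X > 6.56+5.36 | X > 6.56) = P(X > 5.36) = e^(−0.208031·5.36) ≈ 0.3279.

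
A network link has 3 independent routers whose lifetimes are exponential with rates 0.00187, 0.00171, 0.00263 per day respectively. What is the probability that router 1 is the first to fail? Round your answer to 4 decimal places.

The time to first failure is exponential with rate Σλ = 0.00187 + 0.00171 + 0.00263 = 0.00621.
P(router 1 first) = λ_1/Σλ = 0.00187/0.00621 ≈ 0.3011.

0.3011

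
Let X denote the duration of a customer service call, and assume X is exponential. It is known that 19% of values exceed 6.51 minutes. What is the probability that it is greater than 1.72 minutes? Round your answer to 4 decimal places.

0.6448

e^(−λ·6.51) = 0.19 ⇒ λ = −ln(0.19)/6.51 = 0.255105.
P(X > 1.72) = e^(−0.255105·1.72) = e^(−0.43878) ≈ 0.6448.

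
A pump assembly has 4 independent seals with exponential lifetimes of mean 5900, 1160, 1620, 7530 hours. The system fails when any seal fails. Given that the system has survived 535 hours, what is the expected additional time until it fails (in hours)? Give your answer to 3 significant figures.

561

First-failure rate Σλ = 1/5900 + 1/1160 + 1/1620 + 1/7530 = 0.00178165.
By memorylessness the expected residual is 1/Σλ = 561.279 hours, regardless of the 535 already elapsed.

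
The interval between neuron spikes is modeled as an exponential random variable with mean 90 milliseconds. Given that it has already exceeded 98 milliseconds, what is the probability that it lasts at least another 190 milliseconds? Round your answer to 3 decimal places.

0.121

The rate is λ = 1/90 = 0.0111111 per millisecond.
By the memoryless property, P(X > 98+190 | X > 98) = P(X > 190).
P(X > 190) = e^(−2.1111) ≈ 0.121.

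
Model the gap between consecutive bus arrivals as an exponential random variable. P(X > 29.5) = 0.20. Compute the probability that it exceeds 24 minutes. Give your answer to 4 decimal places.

e^(−λ·29.5) = 0.20 ⇒ λ = −ln(0.20)/29.5 = 0.0545572.
P(X > 24) = e^(−0.0545572·24) = e^(−1.3094) ≈ 0.2700.

0.2700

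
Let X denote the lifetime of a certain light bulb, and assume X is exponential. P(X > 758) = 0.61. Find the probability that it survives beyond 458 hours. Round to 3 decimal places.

0.742

e^(−λ·758) = 0.61 ⇒ λ = −ln(0.61)/758 = 0.000652106.
P(X > 458) = e^(−0.000652106·458) = e^(−0.29866) ≈ 0.742.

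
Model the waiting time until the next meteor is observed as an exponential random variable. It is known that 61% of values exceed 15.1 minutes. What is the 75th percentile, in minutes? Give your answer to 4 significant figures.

e^(−λ·15.1) = 0.61 ⇒ λ = −ln(0.61)/15.1 = 0.0327349.
75th percentile: 1 − e^(−λt) = 0.75, t = −ln(0.25)/λ = 42.3492 minutes.

42.35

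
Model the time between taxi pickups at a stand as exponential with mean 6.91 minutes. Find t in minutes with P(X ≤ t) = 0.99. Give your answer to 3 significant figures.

The rate is λ = 1/6.91 = 0.144718 per minute.
Set 1 − e^(−λt) = 0.99, so t = −ln(0.01)/λ = 4.6052/0.144718 ≈ 31.8217 minutes.

31.8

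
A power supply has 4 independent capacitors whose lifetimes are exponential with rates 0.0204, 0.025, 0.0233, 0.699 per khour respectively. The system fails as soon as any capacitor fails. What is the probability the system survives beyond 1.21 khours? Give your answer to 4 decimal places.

0.3950

The time to first failure is exponential with rate Σλ = 0.0204 + 0.025 + 0.0233 + 0.699 = 0.7677.
P(min > 1.21) = e^(−0.7677·1.21) = e^(−0.92892) ≈ 0.3950.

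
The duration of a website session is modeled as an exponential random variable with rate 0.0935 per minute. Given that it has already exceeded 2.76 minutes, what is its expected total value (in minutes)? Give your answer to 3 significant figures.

By memorylessness, E[X | X > 2.76] = 2.76 + 1/λ = 2.76 + 10.6952 = 13.4552 minutes.

13.5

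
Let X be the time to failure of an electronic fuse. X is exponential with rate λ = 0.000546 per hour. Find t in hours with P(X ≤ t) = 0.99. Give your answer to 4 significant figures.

8434

Set 1 − e^(−λt) = 0.99, so t = −ln(0.01)/λ = 4.6052/0.000546 ≈ 8434.38 hours.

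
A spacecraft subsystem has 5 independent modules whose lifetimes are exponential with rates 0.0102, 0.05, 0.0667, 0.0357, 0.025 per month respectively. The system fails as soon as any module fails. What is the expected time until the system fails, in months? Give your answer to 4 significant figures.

5.330

The time to first failure is exponential with rate Σλ = 0.0102 + 0.05 + 0.0667 + 0.0357 + 0.025 = 0.1876.
E[min] = 1/Σλ = 1/0.1876 = 5.33049 months.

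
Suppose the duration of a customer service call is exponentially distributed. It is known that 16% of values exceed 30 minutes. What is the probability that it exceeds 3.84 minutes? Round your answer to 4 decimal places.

0.7909

e^(−λ·30) = 0.16 ⇒ λ = −ln(0.16)/30 = 0.061086.
P(X > 3.84) = e^(−0.061086·3.84) = e^(−0.23457) ≈ 0.7909.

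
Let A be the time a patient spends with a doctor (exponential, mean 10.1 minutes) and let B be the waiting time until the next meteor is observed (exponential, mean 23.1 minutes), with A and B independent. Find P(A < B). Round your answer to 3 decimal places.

λ_1 = 1/10.1 = 0.0990099, λ_2 = 1/23.1 = 0.04329.
For independent exponentials, P(A < B) = λ_1/(λ_1+λ_2) = 0.0990099/0.1423 ≈ 0.696.

0.696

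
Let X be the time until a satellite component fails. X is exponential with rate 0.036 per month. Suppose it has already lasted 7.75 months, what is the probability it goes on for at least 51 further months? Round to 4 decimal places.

0.1595

By the memoryless property, P(X > 7.75+51 | X > 7.75) = P(X > 51).
P(X > 51) = e^(−1.836) ≈ 0.1595.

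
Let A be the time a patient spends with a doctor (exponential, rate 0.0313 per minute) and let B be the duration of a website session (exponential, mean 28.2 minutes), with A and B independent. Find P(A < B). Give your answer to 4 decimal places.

λ_1 = 0.0313, λ_2 = 1/28.2 = 0.035461.
For independent exponentials, P(A < B) = λ_1/(λ_1+λ_2) = 0.0313/0.066761 ≈ 0.4688.

0.4688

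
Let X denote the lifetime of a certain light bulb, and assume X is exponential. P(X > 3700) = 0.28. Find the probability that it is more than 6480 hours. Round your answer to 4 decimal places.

e^(−λ·3700) = 0.28 ⇒ λ = −ln(0.28)/3700 = 0.000344045.
P(X > 6480) = e^(−0.000344045·6480) = e^(−2.2294) ≈ 0.1076.

0.1076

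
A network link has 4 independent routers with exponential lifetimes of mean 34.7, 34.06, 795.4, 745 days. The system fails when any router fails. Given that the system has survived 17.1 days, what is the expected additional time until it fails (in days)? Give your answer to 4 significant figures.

First-failure rate Σλ = 1/34.7 + 1/34.06 + 1/795.4 + 1/745 = 0.0607779.
By memorylessness the expected residual is 1/Σλ = 16.4533 days, regardless of the 17.1 already elapsed.

16.45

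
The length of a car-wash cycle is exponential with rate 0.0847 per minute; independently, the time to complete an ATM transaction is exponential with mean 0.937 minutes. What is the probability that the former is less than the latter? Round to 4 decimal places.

λ_1 = 0.0847, λ_2 = 1/0.937 = 1.06724.
For independent exponentials, P(the former < the latter) = λ_1/(λ_1+λ_2) = 0.0847/1.15194 ≈ 0.0735.

0.0735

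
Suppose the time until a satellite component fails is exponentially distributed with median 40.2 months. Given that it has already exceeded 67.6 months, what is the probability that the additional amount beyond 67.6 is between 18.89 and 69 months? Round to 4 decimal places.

For an exponential, median = ln(2)/λ, so λ = ln 2 / 40.2 = 0.0172425 per month.
Memoryless: the residual past 67.6 is again Exp(λ).
P(18.89 < residual < 69) = e^(−λ·18.89) − e^(−λ·69) = 0.72201 − 0.30430 ≈ 0.4177.

0.4177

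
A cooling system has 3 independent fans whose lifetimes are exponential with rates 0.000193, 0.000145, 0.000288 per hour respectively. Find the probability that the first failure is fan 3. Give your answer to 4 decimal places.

0.4601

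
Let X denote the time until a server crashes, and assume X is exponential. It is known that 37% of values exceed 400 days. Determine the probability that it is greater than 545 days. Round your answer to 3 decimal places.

0.258

e^(−λ·400) = 0.37 ⇒ λ = −ln(0.37)/400 = 0.00248563.
P(X > 545) = e^(−0.00248563·545) = e^(−1.3547) ≈ 0.258.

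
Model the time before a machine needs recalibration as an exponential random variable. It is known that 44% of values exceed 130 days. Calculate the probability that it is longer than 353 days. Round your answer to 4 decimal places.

0.1076

e^(−λ·130) = 0.44 ⇒ λ = −ln(0.44)/130 = 0.00631524.
P(X > 353) = e^(−0.00631524·353) = e^(−2.2293) ≈ 0.1076.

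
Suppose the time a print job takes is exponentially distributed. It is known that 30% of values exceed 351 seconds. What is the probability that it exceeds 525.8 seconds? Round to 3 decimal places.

0.165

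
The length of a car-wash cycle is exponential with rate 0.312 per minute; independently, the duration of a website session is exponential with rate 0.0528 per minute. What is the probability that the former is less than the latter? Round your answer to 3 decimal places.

0.855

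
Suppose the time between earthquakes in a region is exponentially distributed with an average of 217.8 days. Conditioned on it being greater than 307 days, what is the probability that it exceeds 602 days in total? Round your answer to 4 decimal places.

0.2581

The rate is λ = 1/217.8 = 0.00459137 per day.
P(X > s+t | X > s) = e^(−λ(s+t))/e^(−λs) = e^(−λt), independent of s = 307.
P(X > 295) = e^(−1.3545) ≈ 0.2581.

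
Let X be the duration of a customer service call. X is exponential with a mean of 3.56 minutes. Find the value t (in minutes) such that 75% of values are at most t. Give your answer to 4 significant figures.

4.935

The rate is λ = 1/3.56 = 0.280899 per minute.
Set 1 − e^(−λt) = 0.75, so t = −ln(0.25)/λ = 1.3863/0.280899 ≈ 4.93521 minutes.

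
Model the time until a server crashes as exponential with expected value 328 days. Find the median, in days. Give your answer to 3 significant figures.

227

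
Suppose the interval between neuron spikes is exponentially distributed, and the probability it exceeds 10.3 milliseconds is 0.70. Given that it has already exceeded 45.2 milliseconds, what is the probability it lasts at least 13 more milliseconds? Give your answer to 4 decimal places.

0.6375

From e^(−λ·10.3) = 0.70, λ = −ln(0.70)/10.3 = 0.0346286.
Memoryless: P(X > 45.2+13 | X > 45.2) = P(X > 13) = e^(−0.0346286·13) ≈ 0.6375.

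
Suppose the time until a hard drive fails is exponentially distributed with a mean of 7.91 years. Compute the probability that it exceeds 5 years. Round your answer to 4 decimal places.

The rate is λ = 1/7.91 = 0.126422 per year.
P(X > 5) = e^(−λ·5) = e^(−0.63211) ≈ 0.5315.

0.5315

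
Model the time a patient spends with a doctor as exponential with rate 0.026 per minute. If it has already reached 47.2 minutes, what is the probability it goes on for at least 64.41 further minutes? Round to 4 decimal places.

0.1874

The exponential is memoryless, so the remaining time is again Exp(λ): the condition X > 47.2 is irrelevant.
P(X > 64.41) = e^(−1.6747) ≈ 0.1874.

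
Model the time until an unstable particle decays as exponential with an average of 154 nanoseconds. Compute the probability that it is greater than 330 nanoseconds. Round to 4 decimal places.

0.1173

The rate is λ = 1/154 = 0.00649351 per nanosecond.
P(X > 330) = e^(−λ·330) = e^(−2.1429) ≈ 0.1173.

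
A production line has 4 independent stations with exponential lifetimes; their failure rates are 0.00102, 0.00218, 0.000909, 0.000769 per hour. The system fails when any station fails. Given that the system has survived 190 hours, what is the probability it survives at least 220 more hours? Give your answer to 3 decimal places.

0.342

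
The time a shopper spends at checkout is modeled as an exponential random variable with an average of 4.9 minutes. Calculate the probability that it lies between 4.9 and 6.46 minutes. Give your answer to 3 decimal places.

The rate is λ = 1/4.9 = 0.204082 per minute.
P(4.9 < X < 6.46) = e^(−λ·4.9) − e^(−λ·6.46) = 0.36788 − 0.26757 ≈ 0.100.

0.100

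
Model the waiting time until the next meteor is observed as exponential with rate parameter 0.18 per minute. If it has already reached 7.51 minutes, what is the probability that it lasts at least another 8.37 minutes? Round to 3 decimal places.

P(X > s+t | X > s) = e^(−λ(s+t))/e^(−λs) = e^(−λt), independent of s = 7.51.
P(X > 8.37) = e^(−1.5066) ≈ 0.222.

0.222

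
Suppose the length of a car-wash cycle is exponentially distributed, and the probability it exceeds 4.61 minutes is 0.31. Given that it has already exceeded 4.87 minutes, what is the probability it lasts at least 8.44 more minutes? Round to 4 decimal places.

From e^(−λ·4.61) = 0.31, λ = −ln(0.31)/4.61 = 0.254053.
Memoryless: P(X > 4.87+8.44 | X > 4.87) = P(X > 8.44) = e^(−0.254053·8.44) ≈ 0.1172.

0.1172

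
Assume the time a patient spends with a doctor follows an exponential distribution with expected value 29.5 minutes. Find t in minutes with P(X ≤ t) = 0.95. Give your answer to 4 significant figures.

88.37

The rate is λ = 1/29.5 = 0.0338983 per minute.
Set 1 − e^(−λt) = 0.95, so t = −ln(0.05)/λ = 2.9957/0.0338983 ≈ 88.3741 minutes.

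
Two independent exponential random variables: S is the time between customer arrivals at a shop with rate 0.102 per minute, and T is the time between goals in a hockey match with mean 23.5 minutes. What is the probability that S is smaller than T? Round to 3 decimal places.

0.706

λ_1 = 0.102, λ_2 = 1/23.5 = 0.0425532.
For independent exponentials, P(S < T) = λ_1/(λ_1+λ_2) = 0.102/0.144553 ≈ 0.706.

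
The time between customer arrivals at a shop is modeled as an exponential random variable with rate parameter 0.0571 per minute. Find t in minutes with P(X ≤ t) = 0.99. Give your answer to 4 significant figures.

80.65

Set 1 − e^(−λt) = 0.99, so t = −ln(0.01)/λ = 4.6052/0.0571 ≈ 80.651 minutes.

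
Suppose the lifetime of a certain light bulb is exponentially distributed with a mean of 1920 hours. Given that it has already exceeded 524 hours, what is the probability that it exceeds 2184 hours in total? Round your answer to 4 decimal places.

The rate is λ = 1/1920 = 0.000520833 per hour.
By the memoryless property, P(X > 524+1660 | X > 524) = P(X > 1660).
P(X > 1660) = e^(−0.86458) ≈ 0.4212.

0.4212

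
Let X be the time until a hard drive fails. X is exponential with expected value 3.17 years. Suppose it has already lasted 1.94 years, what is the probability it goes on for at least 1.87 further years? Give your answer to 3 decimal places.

The rate is λ = 1/3.17 = 0.315457 per year.
By the memoryless property, P(X > 1.94+1.87 | X > 1.94) = P(X > 1.87).
P(X > 1.87) = e^(−0.58991) ≈ 0.554.

0.554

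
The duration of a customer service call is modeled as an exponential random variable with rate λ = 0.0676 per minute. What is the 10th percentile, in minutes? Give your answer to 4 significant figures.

1.559

Set 1 − e^(−λt) = 0.1, so t = −ln(0.9)/λ = 0.10536/0.0676 ≈ 1.55859 minutes.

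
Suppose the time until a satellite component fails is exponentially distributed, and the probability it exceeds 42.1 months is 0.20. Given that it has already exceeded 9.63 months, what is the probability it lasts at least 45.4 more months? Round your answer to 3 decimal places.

From e^(−λ·42.1) = 0.20, λ = −ln(0.20)/42.1 = 0.0382289.
Memoryless: P(X > 9.63+45.4 | X > 9.63) = P(X > 45.4) = e^(−0.0382289·45.4) ≈ 0.176.

0.176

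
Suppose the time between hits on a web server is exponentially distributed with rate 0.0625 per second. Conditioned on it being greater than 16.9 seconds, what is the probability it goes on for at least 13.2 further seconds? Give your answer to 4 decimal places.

0.4382

By the memoryless property, P(X > 16.9+13.2 | X > 16.9) = P(X > 13.2).
P(X > 13.2) = e^(−0.825) ≈ 0.4382.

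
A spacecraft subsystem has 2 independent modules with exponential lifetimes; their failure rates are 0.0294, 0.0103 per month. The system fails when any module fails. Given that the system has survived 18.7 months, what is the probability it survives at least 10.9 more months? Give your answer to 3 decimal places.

Time to first failure ~ Exp(Σλ) with Σλ = 0.0397.
By memorylessness, P(T > 18.7+10.9 | T > 18.7) = P(T > 10.9) = e^(−0.0397·10.9) ≈ 0.649.

0.649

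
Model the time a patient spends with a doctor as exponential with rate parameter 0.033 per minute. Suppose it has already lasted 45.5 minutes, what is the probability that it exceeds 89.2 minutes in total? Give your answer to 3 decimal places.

0.236

By the memoryless property, P(X > 45.5+43.7 | X > 45.5) = P(X > 43.7).
P(X > 43.7) = e^(−1.4421) ≈ 0.236.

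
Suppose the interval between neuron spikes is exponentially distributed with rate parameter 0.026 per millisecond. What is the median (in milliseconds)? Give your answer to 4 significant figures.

26.66

Set 1 − e^(−λt) = 0.5, so t = −ln(0.5)/λ = 0.69315/0.026 ≈ 26.6595 milliseconds.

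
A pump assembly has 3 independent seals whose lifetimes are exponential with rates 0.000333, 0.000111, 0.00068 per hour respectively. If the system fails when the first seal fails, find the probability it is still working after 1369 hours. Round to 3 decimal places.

0.215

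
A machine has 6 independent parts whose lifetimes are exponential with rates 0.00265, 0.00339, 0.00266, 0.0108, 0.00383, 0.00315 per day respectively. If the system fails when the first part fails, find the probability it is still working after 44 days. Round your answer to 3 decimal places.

The time to first failure is exponential with rate Σλ = 0.00265 + 0.00339 + 0.00266 + 0.0108 + 0.00383 + 0.00315 = 0.02648.
P(min > 44) = e^(−0.02648·44) = e^(−1.1651) ≈ 0.312.

0.312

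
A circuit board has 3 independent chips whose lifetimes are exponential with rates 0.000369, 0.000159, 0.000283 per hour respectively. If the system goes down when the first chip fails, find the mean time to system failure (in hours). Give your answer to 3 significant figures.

The time to first failure is exponential with rate Σλ = 0.000369 + 0.000159 + 0.000283 = 0.000811.
E[min] = 1/Σλ = 1/0.000811 = 1233.05 hours.

1230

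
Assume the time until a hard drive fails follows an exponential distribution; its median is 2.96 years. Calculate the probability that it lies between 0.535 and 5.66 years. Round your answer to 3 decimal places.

For an exponential, median = ln(2)/λ, so λ = ln 2 / 2.96 = 0.234171 per year.
P(0.535 < X < 5.66) = e^(−λ·0.535) − e^(−λ·5.66) = 0.88225 − 0.26569 ≈ 0.617.

0.617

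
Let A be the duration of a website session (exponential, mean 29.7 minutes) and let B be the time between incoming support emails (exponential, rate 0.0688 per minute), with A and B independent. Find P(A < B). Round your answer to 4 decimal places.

0.3286

λ_1 = 1/29.7 = 0.03367, λ_2 = 0.0688.
For independent exponentials, P(A < B) = λ_1/(λ_1+λ_2) = 0.03367/0.10247 ≈ 0.3286.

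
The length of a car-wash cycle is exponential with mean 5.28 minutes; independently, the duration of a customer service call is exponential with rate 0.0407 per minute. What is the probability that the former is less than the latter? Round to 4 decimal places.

λ_1 = 1/5.28 = 0.189394, λ_2 = 0.0407.
For independent exponentials, P(the former < the latter) = λ_1/(λ_1+λ_2) = 0.189394/0.230094 ≈ 0.8231.

0.8231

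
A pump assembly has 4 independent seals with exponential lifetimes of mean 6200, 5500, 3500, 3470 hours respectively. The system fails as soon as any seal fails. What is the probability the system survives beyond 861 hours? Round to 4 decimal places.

The first failure time is exponential with rate Σλ_i = 1/6200 + 1/5500 + 1/3500 + 1/3470 = 0.000917007 per hour.
P(min > 861) = e^(−0.000917007·861) = e^(−0.78954) ≈ 0.4541.

0.4541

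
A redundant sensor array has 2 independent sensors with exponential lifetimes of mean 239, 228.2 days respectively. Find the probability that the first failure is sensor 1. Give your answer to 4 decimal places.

0.4884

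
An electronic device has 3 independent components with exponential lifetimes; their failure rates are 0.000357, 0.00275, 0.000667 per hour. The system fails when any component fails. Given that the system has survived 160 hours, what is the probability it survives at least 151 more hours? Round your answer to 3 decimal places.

Time to first failure ~ Exp(Σλ) with Σλ = 0.003774.
By memorylessness, P(T > 160+151 | T > 160) = P(T > 151) = e^(−0.003774·151) ≈ 0.566.

0.566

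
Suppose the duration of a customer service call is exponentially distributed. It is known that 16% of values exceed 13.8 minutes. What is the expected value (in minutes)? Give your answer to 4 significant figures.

e^(−λ·13.8) = 0.16 ⇒ λ = −ln(0.16)/13.8 = 0.132796.
Mean = 1/λ = 7.53036 minutes.

7.530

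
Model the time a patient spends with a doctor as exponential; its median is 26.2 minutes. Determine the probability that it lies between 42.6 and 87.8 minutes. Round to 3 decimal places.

0.226

For an exponential, median = ln(2)/λ, so λ = ln 2 / 26.2 = 0.026456 per minute.
P(42.6 < X < 87.8) = e^(−λ·42.6) − e^(−λ·87.8) = 0.32400 − 0.09800 ≈ 0.226.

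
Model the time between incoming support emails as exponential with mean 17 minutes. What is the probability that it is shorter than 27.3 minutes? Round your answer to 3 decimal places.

0.799

The rate is λ = 1/17 = 0.0588235 per minute.
P(X ≤ 27.3) = 1 − e^(−λ·27.3) = 1 − e^(−1.6059) ≈ 0.799.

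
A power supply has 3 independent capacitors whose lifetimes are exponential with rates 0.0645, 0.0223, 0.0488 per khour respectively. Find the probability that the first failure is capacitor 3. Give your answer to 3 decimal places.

The time to first failure is exponential with rate Σλ = 0.0645 + 0.0223 + 0.0488 = 0.1356.
P(capacitor 3 first) = λ_3/Σλ = 0.0488/0.1356 ≈ 0.360.

0.360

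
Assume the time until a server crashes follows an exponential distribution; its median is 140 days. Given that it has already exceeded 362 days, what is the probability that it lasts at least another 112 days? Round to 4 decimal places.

0.5743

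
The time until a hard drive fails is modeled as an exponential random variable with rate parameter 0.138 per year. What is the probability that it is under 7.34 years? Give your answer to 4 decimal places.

P(X ≤ 7.34) = 1 − e^(−λ·7.34) = 1 − e^(−1.0129) ≈ 0.6368.

0.6368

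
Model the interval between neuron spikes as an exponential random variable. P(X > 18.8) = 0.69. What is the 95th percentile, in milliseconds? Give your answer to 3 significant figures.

152

e^(−λ·18.8) = 0.69 ⇒ λ = −ln(0.69)/18.8 = 0.0197374.
95th percentile: 1 − e^(−λt) = 0.95, t = −ln(0.05)/λ = 151.779 milliseconds.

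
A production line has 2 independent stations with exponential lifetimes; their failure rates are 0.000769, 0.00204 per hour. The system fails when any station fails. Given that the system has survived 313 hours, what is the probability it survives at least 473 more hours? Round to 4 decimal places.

Time to first failure ~ Exp(Σλ) with Σλ = 0.002809.
By memorylessness, P(T > 313+473 | T > 313) = P(T > 473) = e^(−0.002809·473) ≈ 0.2648.

0.2648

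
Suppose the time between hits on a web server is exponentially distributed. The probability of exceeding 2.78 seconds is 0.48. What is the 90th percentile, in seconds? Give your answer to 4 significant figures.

e^(−λ·2.78) = 0.48 ⇒ λ = −ln(0.48)/2.78 = 0.264018.
90th percentile: 1 − e^(−λt) = 0.9, t = −ln(0.1)/λ = 8.72133 seconds.

8.721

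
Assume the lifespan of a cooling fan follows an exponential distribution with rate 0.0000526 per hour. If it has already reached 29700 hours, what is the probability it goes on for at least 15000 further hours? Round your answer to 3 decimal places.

0.454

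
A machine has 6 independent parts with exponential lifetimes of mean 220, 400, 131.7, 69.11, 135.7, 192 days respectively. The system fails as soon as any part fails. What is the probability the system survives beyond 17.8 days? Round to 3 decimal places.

0.476

The first failure time is exponential with rate Σλ_i = 1/220 + 1/400 + 1/131.7 + 1/69.11 + 1/135.7 + 1/192 = 0.0416857 per day.
P(min > 17.8) = e^(−0.0416857·17.8) = e^(−0.74201) ≈ 0.476.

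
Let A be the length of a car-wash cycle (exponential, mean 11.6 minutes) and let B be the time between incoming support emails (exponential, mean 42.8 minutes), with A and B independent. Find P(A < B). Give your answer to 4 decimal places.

λ_1 = 1/11.6 = 0.0862069, λ_2 = 1/42.8 = 0.0233645.
For independent exponentials, P(A < B) = λ_1/(λ_1+λ_2) = 0.0862069/0.109571 ≈ 0.7868.

0.7868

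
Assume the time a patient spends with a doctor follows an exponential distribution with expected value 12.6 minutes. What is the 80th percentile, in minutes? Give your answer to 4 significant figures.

20.28

The rate is λ = 1/12.6 = 0.0793651 per minute.
Set 1 − e^(−λt) = 0.8, so t = −ln(0.2)/λ = 1.6094/0.0793651 ≈ 20.2789 minutes.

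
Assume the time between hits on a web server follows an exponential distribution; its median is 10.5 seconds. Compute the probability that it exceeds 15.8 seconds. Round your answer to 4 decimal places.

0.3524

For an exponential, median = ln(2)/λ, so λ = ln 2 / 10.5 = 0.066014 per second.
P(X > 15.8) = e^(−λ·15.8) = e^(−1.043) ≈ 0.3524.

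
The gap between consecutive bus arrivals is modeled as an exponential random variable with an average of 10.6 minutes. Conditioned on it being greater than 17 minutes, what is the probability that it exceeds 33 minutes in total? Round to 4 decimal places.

0.2210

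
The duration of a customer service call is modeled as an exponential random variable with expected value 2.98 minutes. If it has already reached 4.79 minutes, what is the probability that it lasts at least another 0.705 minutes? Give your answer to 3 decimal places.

The rate is λ = 1/2.98 = 0.33557 per minute.
The exponential is memoryless, so the remaining time is again Exp(λ): the condition X > 4.79 is irrelevant.
P(X > 0.705) = e^(−0.23658) ≈ 0.789.

0.789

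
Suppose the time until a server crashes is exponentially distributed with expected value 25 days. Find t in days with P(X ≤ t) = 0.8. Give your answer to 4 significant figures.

40.24

The rate is λ = 1/25 = 0.04 per day.
Set 1 − e^(−λt) = 0.8, so t = −ln(0.2)/λ = 1.6094/0.04 ≈ 40.2359 days.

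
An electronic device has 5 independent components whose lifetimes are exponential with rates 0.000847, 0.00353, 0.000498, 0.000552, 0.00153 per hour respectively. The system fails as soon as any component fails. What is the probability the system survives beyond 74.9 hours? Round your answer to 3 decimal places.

The time to first failure is exponential with rate Σλ = 0.000847 + 0.00353 + 0.000498 + 0.000552 + 0.00153 = 0.006957.
P(min > 74.9) = e^(−0.006957·74.9) = e^(−0.52108) ≈ 0.594.

0.594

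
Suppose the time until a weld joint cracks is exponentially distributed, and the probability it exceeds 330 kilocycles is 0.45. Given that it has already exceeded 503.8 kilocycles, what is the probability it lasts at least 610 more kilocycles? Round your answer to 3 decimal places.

0.229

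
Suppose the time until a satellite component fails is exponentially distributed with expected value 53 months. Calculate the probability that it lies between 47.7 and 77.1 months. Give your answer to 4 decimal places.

0.1731

The rate is λ = 1/53 = 0.0188679 per month.
P(47.7 < X < 77.1) = e^(−λ·47.7) − e^(−λ·77.1) = 0.40657 − 0.23347 ≈ 0.1731.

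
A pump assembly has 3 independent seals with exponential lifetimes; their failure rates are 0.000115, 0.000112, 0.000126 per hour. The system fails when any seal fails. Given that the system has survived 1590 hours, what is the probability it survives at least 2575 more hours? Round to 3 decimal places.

0.403

Time to first failure ~ Exp(Σλ) with Σλ = 0.000353.
By memorylessness, P(T > 1590+2575 | T > 1590) = P(T > 2575) = e^(−0.000353·2575) ≈ 0.403.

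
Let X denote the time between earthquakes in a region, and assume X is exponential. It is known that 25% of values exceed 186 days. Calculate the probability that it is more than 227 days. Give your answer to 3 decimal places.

0.184

e^(−λ·186) = 0.25 ⇒ λ = −ln(0.25)/186 = 0.0074532.
P(X > 227) = e^(−0.0074532·227) = e^(−1.6919) ≈ 0.184.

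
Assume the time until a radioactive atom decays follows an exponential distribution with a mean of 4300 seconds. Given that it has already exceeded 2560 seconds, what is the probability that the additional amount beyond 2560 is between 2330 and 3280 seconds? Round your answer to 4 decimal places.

0.1153

The rate is λ = 1/4300 = 0.000232558 per second.
Memoryless: the residual past 2560 is again Exp(λ).
P(2330 < residual < 3280) = e^(−λ·2330) − e^(−λ·3280) = 0.58167 − 0.46636 ≈ 0.1153.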